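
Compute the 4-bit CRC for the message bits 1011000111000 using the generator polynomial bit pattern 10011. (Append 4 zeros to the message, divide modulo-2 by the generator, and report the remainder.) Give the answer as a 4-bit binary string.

Append 4 zeros: 10110001110000000. Divide by 10011 (XOR where the leading bit is 1):
  pos 0: 10110 XOR 10011 = 00101
  pos 2: 10100 XOR 10011 = 00111
  pos 4: 11111 XOR 10011 = 01100
  pos 5: 11001 XOR 10011 = 01010
  pos 6: 10100 XOR 10011 = 00111
  pos 8: 11100 XOR 10011 = 01111
  pos 9: 11110 XOR 10011 = 01101
  pos 10: 11010 XOR 10011 = 01001
  pos 11: 10010 XOR 10011 = 00001
Remainder (last 4 bits) = 0010. This is the CRC / FCS.

0010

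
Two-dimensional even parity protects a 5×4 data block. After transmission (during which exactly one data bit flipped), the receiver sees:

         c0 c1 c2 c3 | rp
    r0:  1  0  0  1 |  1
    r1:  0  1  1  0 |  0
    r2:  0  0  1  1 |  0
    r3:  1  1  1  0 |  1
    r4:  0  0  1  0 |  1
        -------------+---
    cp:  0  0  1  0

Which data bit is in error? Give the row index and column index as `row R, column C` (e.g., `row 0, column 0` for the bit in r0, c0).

Recompute each row's even parity and compare to rp:
  r0: data parity 0, sent rp 1 → mismatch
  r1: data parity 0, sent rp 0 → ok
  r2: data parity 0, sent rp 0 → ok
  r3: data parity 1, sent rp 1 → ok
  r4: data parity 1, sent rp 1 → ok
Recompute each column's even parity and compare to cp:
  c0: data parity 0, sent cp 0 → ok
  c1: data parity 0, sent cp 0 → ok
  c2: data parity 0, sent cp 1 → mismatch
  c3: data parity 0, sent cp 0 → ok
Exactly one row (r0) and one column (c2) fail → the flipped bit is at their intersection.

row 0, column 2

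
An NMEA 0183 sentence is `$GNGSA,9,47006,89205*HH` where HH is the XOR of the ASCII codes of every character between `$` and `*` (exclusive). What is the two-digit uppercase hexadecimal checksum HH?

XOR the ASCII codes of the payload characters:
  'G' = 0x47 → acc = 0x47
  'N' = 0x4E → acc = 0x09
  'G' = 0x47 → acc = 0x4E
  'S' = 0x53 → acc = 0x1D
  'A' = 0x41 → acc = 0x5C
  ',' = 0x2C → acc = 0x70
  '9' = 0x39 → acc = 0x49
  ',' = 0x2C → acc = 0x65
  '4' = 0x34 → acc = 0x51
  '7' = 0x37 → acc = 0x66
  '0' = 0x30 → acc = 0x56
  '0' = 0x30 → acc = 0x66
  '6' = 0x36 → acc = 0x50
  ',' = 0x2C → acc = 0x7C
  '8' = 0x38 → acc = 0x44
  '9' = 0x39 → acc = 0x7D
  '2' = 0x32 → acc = 0x4F
  '0' = 0x30 → acc = 0x7F
  '5' = 0x35 → acc = 0x4A
Checksum = 0x4A.

4A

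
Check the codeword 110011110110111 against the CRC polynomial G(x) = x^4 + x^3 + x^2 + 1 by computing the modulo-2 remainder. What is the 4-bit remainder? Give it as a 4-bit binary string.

1101

Modulo-2 division of 110011110110111 by 11101:
  pos 0: 11001 XOR 11101 = 00100
  pos 2: 10011 XOR 11101 = 01110
  pos 3: 11101 XOR 11101 = 00000
  pos 9: 11011 XOR 11101 = 00110
Remainder = 1101 (nonzero — an error is detected).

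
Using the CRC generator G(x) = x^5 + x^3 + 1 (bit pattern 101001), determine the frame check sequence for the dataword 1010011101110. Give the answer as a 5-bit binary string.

Append 5 zeros: 101001110111000000. Divide by 101001 (XOR where the leading bit is 1):
  pos 0: 101001 XOR 101001 = 000000
  pos 6: 110111 XOR 101001 = 011110
  pos 7: 111100 XOR 101001 = 010101
  pos 8: 101010 XOR 101001 = 000011
  pos 12: 110000 XOR 101001 = 011001
Remainder (last 5 bits) = 11001. This is the CRC / FCS.

11001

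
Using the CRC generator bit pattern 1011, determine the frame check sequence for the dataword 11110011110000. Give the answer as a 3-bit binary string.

Append 3 zeros: 11110011110000000. Divide by 1011 (XOR where the leading bit is 1):
  pos 0: 1111 XOR 1011 = 0100
  pos 1: 1000 XOR 1011 = 0011
  pos 3: 1101 XOR 1011 = 0110
  pos 4: 1101 XOR 1011 = 0110
  pos 5: 1101 XOR 1011 = 0110
  pos 6: 1101 XOR 1011 = 0110
  pos 7: 1100 XOR 1011 = 0111
  pos 8: 1110 XOR 1011 = 0101
  pos 9: 1010 XOR 1011 = 0001
  pos 12: 1000 XOR 1011 = 0011
Remainder (last 3 bits) = 110. This is the CRC / FCS.

110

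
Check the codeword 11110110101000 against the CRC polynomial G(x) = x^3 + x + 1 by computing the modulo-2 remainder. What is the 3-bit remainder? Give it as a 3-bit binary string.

000

Modulo-2 division of 11110110101000 by 1011:
  pos 0: 1111 XOR 1011 = 0100
  pos 1: 1000 XOR 1011 = 0011
  pos 3: 1111 XOR 1011 = 0100
  pos 4: 1000 XOR 1011 = 0011
  pos 6: 1110 XOR 1011 = 0101
  pos 7: 1011 XOR 1011 = 0000
Remainder = 000 (zero — the frame passes the CRC check).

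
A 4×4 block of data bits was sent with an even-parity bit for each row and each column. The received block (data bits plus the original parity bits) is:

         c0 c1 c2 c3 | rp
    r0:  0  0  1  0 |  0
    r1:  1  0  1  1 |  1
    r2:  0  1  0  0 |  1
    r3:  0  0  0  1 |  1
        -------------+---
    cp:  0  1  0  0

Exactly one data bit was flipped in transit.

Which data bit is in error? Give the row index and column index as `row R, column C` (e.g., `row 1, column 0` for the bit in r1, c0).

Recompute each row's even parity and compare to rp:
  r0: data parity 1, sent rp 0 → mismatch
  r1: data parity 1, sent rp 1 → ok
  r2: data parity 1, sent rp 1 → ok
  r3: data parity 1, sent rp 1 → ok
Recompute each column's even parity and compare to cp:
  c0: data parity 1, sent cp 0 → mismatch
  c1: data parity 1, sent cp 1 → ok
  c2: data parity 0, sent cp 0 → ok
  c3: data parity 0, sent cp 0 → ok
Exactly one row (r0) and one column (c0) fail → the flipped bit is at their intersection.

row 0, column 0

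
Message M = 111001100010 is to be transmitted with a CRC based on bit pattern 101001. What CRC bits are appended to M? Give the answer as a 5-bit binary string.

Append 5 zeros: 11100110001000000. Divide by 101001 (XOR where the leading bit is 1):
  pos 0: 111001 XOR 101001 = 010000
  pos 1: 100001 XOR 101001 = 001000
  pos 3: 100000 XOR 101001 = 001001
  pos 5: 100101 XOR 101001 = 001100
  pos 7: 110000 XOR 101001 = 011001
  pos 8: 110010 XOR 101001 = 011011
  pos 9: 110110 XOR 101001 = 011111
  pos 10: 111110 XOR 101001 = 010111
  pos 11: 101110 XOR 101001 = 000111
Remainder (last 5 bits) = 00111. This is the CRC / FCS.

00111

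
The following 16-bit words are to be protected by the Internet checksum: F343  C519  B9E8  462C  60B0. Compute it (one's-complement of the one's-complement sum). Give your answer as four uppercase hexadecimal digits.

E6DC

One's-complement addition (fold any carry out of bit 15 back into bit 0):
  0xF343 + 0xC519 = 0x1B85C → wrap carry → 0xB85D
  0xB85D + 0xB9E8 = 0x17245 → wrap carry → 0x7246
  0x7246 + 0x462C = 0x0B872
  0xB872 + 0x60B0 = 0x11922 → wrap carry → 0x1923
One's-complement sum = 0x1923.
Checksum = ~0x1923 & 0xFFFF = 0xE6DC.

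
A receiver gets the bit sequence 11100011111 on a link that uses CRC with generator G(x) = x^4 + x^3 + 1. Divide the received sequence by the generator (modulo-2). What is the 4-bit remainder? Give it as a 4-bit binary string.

Modulo-2 division of 11100011111 by 11001:
  pos 0: 11100 XOR 11001 = 00101
  pos 2: 10101 XOR 11001 = 01100
  pos 3: 11001 XOR 11001 = 00000
Remainder = 0111 (nonzero — an error is detected).

0111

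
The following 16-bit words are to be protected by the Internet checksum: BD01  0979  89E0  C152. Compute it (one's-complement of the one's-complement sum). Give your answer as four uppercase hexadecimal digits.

One's-complement addition (fold any carry out of bit 15 back into bit 0):
  0xBD01 + 0x0979 = 0x0C67A
  0xC67A + 0x89E0 = 0x1505A → wrap carry → 0x505B
  0x505B + 0xC152 = 0x111AD → wrap carry → 0x11AE
One's-complement sum = 0x11AE.
Checksum = ~0x11AE & 0xFFFF = 0xEE51.

EE51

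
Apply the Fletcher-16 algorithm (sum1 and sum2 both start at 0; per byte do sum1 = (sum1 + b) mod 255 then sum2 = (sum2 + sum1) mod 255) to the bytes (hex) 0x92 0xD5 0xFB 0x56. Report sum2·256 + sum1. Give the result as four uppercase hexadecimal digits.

1ABA

Running sums (mod 255):
  after byte 0 (0x92): sum1=146, sum2=146
  after byte 1 (0xD5): sum1=104, sum2=250
  after byte 2 (0xFB): sum1=100, sum2=95
  after byte 3 (0x56): sum1=186, sum2=26
Checksum = sum2·256 + sum1 = 26·256 + 186 = 6842 = 0x1ABA.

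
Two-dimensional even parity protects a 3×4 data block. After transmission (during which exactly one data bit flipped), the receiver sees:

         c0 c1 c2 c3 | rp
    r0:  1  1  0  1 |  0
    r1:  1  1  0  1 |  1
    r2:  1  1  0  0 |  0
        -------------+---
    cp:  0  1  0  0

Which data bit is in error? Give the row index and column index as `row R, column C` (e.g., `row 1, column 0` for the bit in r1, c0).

Recompute each row's even parity and compare to rp:
  r0: data parity 1, sent rp 0 → mismatch
  r1: data parity 1, sent rp 1 → ok
  r2: data parity 0, sent rp 0 → ok
Recompute each column's even parity and compare to cp:
  c0: data parity 1, sent cp 0 → mismatch
  c1: data parity 1, sent cp 1 → ok
  c2: data parity 0, sent cp 0 → ok
  c3: data parity 0, sent cp 0 → ok
Exactly one row (r0) and one column (c0) fail → the flipped bit is at their intersection.

row 0, column 0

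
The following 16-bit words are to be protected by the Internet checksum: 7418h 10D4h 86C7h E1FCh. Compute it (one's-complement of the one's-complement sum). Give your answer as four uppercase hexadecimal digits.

124F

One's-complement addition (fold any carry out of bit 15 back into bit 0):
  0x7418 + 0x10D4 = 0x084EC
  0x84EC + 0x86C7 = 0x10BB3 → wrap carry → 0x0BB4
  0x0BB4 + 0xE1FC = 0x0EDB0
One's-complement sum = 0xEDB0.
Checksum = ~0xEDB0 & 0xFFFF = 0x124F.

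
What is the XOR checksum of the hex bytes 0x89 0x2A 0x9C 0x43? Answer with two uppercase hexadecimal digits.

7C

XOR the bytes together:
  start with 0x89
  0x89 ⊕ 0x2A = 0xA3
  0xA3 ⊕ 0x9C = 0x3F
  0x3F ⊕ 0x43 = 0x7C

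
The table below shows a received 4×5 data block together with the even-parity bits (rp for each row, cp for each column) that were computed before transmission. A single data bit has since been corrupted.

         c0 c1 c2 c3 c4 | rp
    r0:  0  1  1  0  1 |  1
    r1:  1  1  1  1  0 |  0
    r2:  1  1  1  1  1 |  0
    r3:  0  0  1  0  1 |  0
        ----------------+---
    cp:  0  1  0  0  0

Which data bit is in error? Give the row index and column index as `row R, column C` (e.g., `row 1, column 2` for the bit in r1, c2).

Recompute each row's even parity and compare to rp:
  r0: data parity 1, sent rp 1 → ok
  r1: data parity 0, sent rp 0 → ok
  r2: data parity 1, sent rp 0 → mismatch
  r3: data parity 0, sent rp 0 → ok
Recompute each column's even parity and compare to cp:
  c0: data parity 0, sent cp 0 → ok
  c1: data parity 1, sent cp 1 → ok
  c2: data parity 0, sent cp 0 → ok
  c3: data parity 0, sent cp 0 → ok
  c4: data parity 1, sent cp 0 → mismatch
Exactly one row (r2) and one column (c4) fail → the flipped bit is at their intersection.

row 2, column 4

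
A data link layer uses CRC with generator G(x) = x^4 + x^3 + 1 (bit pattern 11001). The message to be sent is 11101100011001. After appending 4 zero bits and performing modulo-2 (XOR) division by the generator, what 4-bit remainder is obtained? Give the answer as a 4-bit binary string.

0010

Append 4 zeros: 111011000110010000. Divide by 11001 (XOR where the leading bit is 1):
  pos 0: 11101 XOR 11001 = 00100
  pos 2: 10010 XOR 11001 = 01011
  pos 3: 10110 XOR 11001 = 01111
  pos 4: 11110 XOR 11001 = 00111
  pos 6: 11111 XOR 11001 = 00110
  pos 8: 11000 XOR 11001 = 00001
  pos 12: 11000 XOR 11001 = 00001
Remainder (last 4 bits) = 0010. This is the CRC / FCS.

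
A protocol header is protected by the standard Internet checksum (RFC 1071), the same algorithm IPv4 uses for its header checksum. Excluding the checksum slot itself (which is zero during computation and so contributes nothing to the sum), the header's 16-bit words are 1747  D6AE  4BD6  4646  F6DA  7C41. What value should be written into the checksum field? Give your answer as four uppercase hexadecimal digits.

One's-complement addition (fold any carry out of bit 15 back into bit 0):
  0x1747 + 0xD6AE = 0x0EDF5
  0xEDF5 + 0x4BD6 = 0x139CB → wrap carry → 0x39CC
  0x39CC + 0x4646 = 0x08012
  0x8012 + 0xF6DA = 0x176EC → wrap carry → 0x76ED
  0x76ED + 0x7C41 = 0x0F32E
One's-complement sum = 0xF32E.
Checksum = ~0xF32E & 0xFFFF = 0x0CD1.

0CD1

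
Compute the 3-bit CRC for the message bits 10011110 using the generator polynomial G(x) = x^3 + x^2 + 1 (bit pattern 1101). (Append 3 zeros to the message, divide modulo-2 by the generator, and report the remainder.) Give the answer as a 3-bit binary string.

110

Append 3 zeros: 10011110000. Divide by 1101 (XOR where the leading bit is 1):
  pos 0: 1001 XOR 1101 = 0100
  pos 1: 1001 XOR 1101 = 0100
  pos 2: 1001 XOR 1101 = 0100
  pos 3: 1001 XOR 1101 = 0100
  pos 4: 1000 XOR 1101 = 0101
  pos 5: 1010 XOR 1101 = 0111
  pos 6: 1110 XOR 1101 = 0011
Remainder (last 3 bits) = 110. This is the CRC / FCS.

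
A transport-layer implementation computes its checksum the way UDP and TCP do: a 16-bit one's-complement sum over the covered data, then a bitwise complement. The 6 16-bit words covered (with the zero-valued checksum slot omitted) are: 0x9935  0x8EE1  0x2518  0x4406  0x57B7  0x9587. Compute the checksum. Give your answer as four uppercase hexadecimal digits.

818B

One's-complement addition (fold any carry out of bit 15 back into bit 0):
  0x9935 + 0x8EE1 = 0x12816 → wrap carry → 0x2817
  0x2817 + 0x2518 = 0x04D2F
  0x4D2F + 0x4406 = 0x09135
  0x9135 + 0x57B7 = 0x0E8EC
  0xE8EC + 0x9587 = 0x17E73 → wrap carry → 0x7E74
One's-complement sum = 0x7E74.
Checksum = ~0x7E74 & 0xFFFF = 0x818B.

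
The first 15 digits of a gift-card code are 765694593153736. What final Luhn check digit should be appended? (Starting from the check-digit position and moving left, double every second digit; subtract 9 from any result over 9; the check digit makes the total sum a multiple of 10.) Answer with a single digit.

Partial digits right→left: 6 3 7 3 5 1 3 9 5 4 9 6 5 6 7
Double every second digit counting from the check-digit position (so the 1st, 3rd, 5th, ... of the partial from the right).
  doubled (with −9 where >9): 3 5 1 6 1 9 1 5 → sum 31
  kept as-is: 3 3 1 9 4 6 6 → sum 32
Total = 31 + 32 = 63.
Check digit = (10 − (63 mod 10)) mod 10 = 7.

7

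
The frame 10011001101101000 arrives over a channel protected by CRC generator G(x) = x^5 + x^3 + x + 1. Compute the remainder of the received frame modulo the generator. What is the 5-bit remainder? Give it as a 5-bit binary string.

Modulo-2 division of 10011001101101000 by 101011:
  pos 0: 100110 XOR 101011 = 001101
  pos 2: 110101 XOR 101011 = 011110
  pos 3: 111101 XOR 101011 = 010110
  pos 4: 101100 XOR 101011 = 000111
  pos 7: 111110 XOR 101011 = 010101
  pos 8: 101011 XOR 101011 = 000000
Remainder = 00000 (zero — the frame passes the CRC check).

00000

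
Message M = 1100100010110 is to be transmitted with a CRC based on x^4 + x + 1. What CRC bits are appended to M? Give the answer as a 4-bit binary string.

0011

Append 4 zeros: 11001000101100000. Divide by 10011 (XOR where the leading bit is 1):
  pos 0: 11001 XOR 10011 = 01010
  pos 1: 10100 XOR 10011 = 00111
  pos 3: 11100 XOR 10011 = 01111
  pos 4: 11111 XOR 10011 = 01100
  pos 5: 11000 XOR 10011 = 01011
  pos 6: 10111 XOR 10011 = 00100
  pos 8: 10010 XOR 10011 = 00001
  pos 12: 10000 XOR 10011 = 00011
Remainder (last 4 bits) = 0011. This is the CRC / FCS.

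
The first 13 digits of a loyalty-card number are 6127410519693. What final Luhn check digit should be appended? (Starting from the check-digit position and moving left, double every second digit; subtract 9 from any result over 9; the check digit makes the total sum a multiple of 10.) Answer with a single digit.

Partial digits right→left: 3 9 6 9 1 5 0 1 4 7 2 1 6
Double every second digit counting from the check-digit position (so the 1st, 3rd, 5th, ... of the partial from the right).
  doubled (with −9 where >9): 6 3 2 0 8 4 3 → sum 26
  kept as-is: 9 9 5 1 7 1 → sum 32
Total = 26 + 32 = 58.
Check digit = (10 − (58 mod 10)) mod 10 = 2.

2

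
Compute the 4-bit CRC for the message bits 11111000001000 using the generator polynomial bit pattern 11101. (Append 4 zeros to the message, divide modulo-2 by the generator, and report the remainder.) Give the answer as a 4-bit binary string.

0000

Append 4 zeros: 111110000010000000. Divide by 11101 (XOR where the leading bit is 1):
  pos 0: 11111 XOR 11101 = 00010
  pos 3: 10000 XOR 11101 = 01101
  pos 4: 11010 XOR 11101 = 00111
  pos 6: 11101 XOR 11101 = 00000
Remainder (last 4 bits) = 0000. This is the CRC / FCS.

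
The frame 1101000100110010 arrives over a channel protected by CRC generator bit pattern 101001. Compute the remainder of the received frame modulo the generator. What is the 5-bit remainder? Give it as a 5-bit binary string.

Modulo-2 division of 1101000100110010 by 101001:
  pos 0: 110100 XOR 101001 = 011101
  pos 1: 111010 XOR 101001 = 010011
  pos 2: 100111 XOR 101001 = 001110
  pos 4: 111000 XOR 101001 = 010001
  pos 5: 100011 XOR 101001 = 001010
  pos 7: 101010 XOR 101001 = 000011
Remainder = 11010 (nonzero — an error is detected).

11010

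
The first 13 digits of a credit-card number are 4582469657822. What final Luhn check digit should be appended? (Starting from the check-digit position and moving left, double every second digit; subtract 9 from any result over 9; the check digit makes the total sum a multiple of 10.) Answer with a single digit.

Partial digits right→left: 2 2 8 7 5 6 9 6 4 2 8 5 4
Double every second digit counting from the check-digit position (so the 1st, 3rd, 5th, ... of the partial from the right).
  doubled (with −9 where >9): 4 7 1 9 8 7 8 → sum 44
  kept as-is: 2 7 6 6 2 5 → sum 28
Total = 44 + 28 = 72.
Check digit = (10 − (72 mod 10)) mod 10 = 8.

8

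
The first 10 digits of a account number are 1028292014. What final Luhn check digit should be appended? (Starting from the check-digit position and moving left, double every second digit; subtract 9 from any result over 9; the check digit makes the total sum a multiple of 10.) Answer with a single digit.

8

Partial digits right→left: 4 1 0 2 9 2 8 2 0 1
Double every second digit counting from the check-digit position (so the 1st, 3rd, 5th, ... of the partial from the right).
  doubled (with −9 where >9): 8 0 9 7 0 → sum 24
  kept as-is: 1 2 2 2 1 → sum 8
Total = 24 + 8 = 32.
Check digit = (10 − (32 mod 10)) mod 10 = 8.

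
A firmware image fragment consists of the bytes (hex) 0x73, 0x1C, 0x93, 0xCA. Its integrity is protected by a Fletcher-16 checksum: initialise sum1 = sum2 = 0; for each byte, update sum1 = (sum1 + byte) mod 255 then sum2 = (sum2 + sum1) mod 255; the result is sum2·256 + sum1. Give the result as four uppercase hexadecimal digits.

14ED

Running sums (mod 255):
  after byte 0 (0x73): sum1=115, sum2=115
  after byte 1 (0x1C): sum1=143, sum2=3
  after byte 2 (0x93): sum1=35, sum2=38
  after byte 3 (0xCA): sum1=237, sum2=20
Checksum = sum2·256 + sum1 = 20·256 + 237 = 5357 = 0x14ED.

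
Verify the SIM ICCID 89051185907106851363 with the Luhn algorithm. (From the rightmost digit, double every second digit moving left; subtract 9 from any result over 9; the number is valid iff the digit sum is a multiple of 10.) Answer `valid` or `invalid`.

From the right, keep odd positions and double even positions (subtract 9 from any doubled value over 9):
  doubled (positions 2,4,...): 3 2 7 0 5 9 7 2 0 7 → sum 42
  kept (positions 1,3,...): 3 3 5 6 1 0 5 1 5 9 → sum 38
Total = 80.
80 mod 10 = 0, so the number is valid.

valid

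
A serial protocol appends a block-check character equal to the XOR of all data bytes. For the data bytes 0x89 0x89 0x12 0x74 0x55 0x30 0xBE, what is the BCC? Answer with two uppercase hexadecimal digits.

BD

XOR the bytes together:
  start with 0x89
  0x89 ⊕ 0x89 = 0x00
  0x00 ⊕ 0x12 = 0x12
  0x12 ⊕ 0x74 = 0x66
  0x66 ⊕ 0x55 = 0x33
  0x33 ⊕ 0x30 = 0x03
  0x03 ⊕ 0xBE = 0xBD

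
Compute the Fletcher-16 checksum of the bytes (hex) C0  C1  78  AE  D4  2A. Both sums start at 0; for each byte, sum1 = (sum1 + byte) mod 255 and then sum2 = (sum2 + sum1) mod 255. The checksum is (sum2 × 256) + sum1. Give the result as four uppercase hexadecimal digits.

0FA8

Running sums (mod 255):
  after byte 0 (C0): sum1=192, sum2=192
  after byte 1 (C1): sum1=130, sum2=67
  after byte 2 (78): sum1=250, sum2=62
  after byte 3 (AE): sum1=169, sum2=231
  after byte 4 (D4): sum1=126, sum2=102
  after byte 5 (2A): sum1=168, sum2=15
Checksum = sum2·256 + sum1 = 15·256 + 168 = 4008 = 0x0FA8.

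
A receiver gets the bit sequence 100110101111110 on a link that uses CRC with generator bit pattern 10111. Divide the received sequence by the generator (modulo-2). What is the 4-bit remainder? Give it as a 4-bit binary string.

Modulo-2 division of 100110101111110 by 10111:
  pos 0: 10011 XOR 10111 = 00100
  pos 2: 10001 XOR 10111 = 00110
  pos 4: 11001 XOR 10111 = 01110
  pos 5: 11101 XOR 10111 = 01010
  pos 6: 10101 XOR 10111 = 00010
  pos 9: 10111 XOR 10111 = 00000
Remainder = 0000 (zero — the frame passes the CRC check).

0000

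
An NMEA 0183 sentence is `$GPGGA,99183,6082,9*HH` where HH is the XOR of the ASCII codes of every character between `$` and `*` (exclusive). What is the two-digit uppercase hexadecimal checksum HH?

75

XOR the ASCII codes of the payload characters:
  'G' = 0x47 → acc = 0x47
  'P' = 0x50 → acc = 0x17
  'G' = 0x47 → acc = 0x50
  'G' = 0x47 → acc = 0x17
  'A' = 0x41 → acc = 0x56
  ',' = 0x2C → acc = 0x7A
  '9' = 0x39 → acc = 0x43
  '9' = 0x39 → acc = 0x7A
  '1' = 0x31 → acc = 0x4B
  '8' = 0x38 → acc = 0x73
  '3' = 0x33 → acc = 0x40
  ',' = 0x2C → acc = 0x6C
  '6' = 0x36 → acc = 0x5A
  '0' = 0x30 → acc = 0x6A
  '8' = 0x38 → acc = 0x52
  '2' = 0x32 → acc = 0x60
  ',' = 0x2C → acc = 0x4C
  '9' = 0x39 → acc = 0x75
Checksum = 0x75.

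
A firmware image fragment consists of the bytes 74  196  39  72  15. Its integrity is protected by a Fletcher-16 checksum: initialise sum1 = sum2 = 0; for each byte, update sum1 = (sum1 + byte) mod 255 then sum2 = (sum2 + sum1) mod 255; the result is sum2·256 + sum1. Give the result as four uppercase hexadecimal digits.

Running sums (mod 255):
  after byte 0 (74): sum1=74, sum2=74
  after byte 1 (196): sum1=15, sum2=89
  after byte 2 (39): sum1=54, sum2=143
  after byte 3 (72): sum1=126, sum2=14
  after byte 4 (15): sum1=141, sum2=155
Checksum = sum2·256 + sum1 = 155·256 + 141 = 39821 = 0x9B8D.

9B8D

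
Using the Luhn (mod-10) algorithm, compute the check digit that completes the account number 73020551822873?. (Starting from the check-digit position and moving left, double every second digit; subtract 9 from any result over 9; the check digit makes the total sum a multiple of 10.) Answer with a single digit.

1

Partial digits right→left: 3 7 8 2 2 8 1 5 5 0 2 0 3 7
Double every second digit counting from the check-digit position (so the 1st, 3rd, 5th, ... of the partial from the right).
  doubled (with −9 where >9): 6 7 4 2 1 4 6 → sum 30
  kept as-is: 7 2 8 5 0 0 7 → sum 29
Total = 30 + 29 = 59.
Check digit = (10 − (59 mod 10)) mod 10 = 1.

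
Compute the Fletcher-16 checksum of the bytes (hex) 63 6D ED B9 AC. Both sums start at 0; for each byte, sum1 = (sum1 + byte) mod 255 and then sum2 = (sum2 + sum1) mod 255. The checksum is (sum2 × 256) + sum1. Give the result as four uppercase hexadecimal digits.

9025

Running sums (mod 255):
  after byte 0 (63): sum1=99, sum2=99
  after byte 1 (6D): sum1=208, sum2=52
  after byte 2 (ED): sum1=190, sum2=242
  after byte 3 (B9): sum1=120, sum2=107
  after byte 4 (AC): sum1=37, sum2=144
Checksum = sum2·256 + sum1 = 144·256 + 37 = 36901 = 0x9025.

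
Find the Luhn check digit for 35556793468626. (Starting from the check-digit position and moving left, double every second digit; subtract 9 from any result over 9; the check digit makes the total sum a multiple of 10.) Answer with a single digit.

1

Partial digits right→left: 6 2 6 8 6 4 3 9 7 6 5 5 5 3
Double every second digit counting from the check-digit position (so the 1st, 3rd, 5th, ... of the partial from the right).
  doubled (with −9 where >9): 3 3 3 6 5 1 1 → sum 22
  kept as-is: 2 8 4 9 6 5 3 → sum 37
Total = 22 + 37 = 59.
Check digit = (10 − (59 mod 10)) mod 10 = 1.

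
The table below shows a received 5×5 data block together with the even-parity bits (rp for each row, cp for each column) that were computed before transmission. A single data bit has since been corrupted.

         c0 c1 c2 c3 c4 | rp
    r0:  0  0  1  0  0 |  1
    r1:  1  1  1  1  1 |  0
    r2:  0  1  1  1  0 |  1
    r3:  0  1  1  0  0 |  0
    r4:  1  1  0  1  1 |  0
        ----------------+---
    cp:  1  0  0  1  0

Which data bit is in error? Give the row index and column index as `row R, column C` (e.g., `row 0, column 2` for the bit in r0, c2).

Recompute each row's even parity and compare to rp:
  r0: data parity 1, sent rp 1 → ok
  r1: data parity 1, sent rp 0 → mismatch
  r2: data parity 1, sent rp 1 → ok
  r3: data parity 0, sent rp 0 → ok
  r4: data parity 0, sent rp 0 → ok
Recompute each column's even parity and compare to cp:
  c0: data parity 0, sent cp 1 → mismatch
  c1: data parity 0, sent cp 0 → ok
  c2: data parity 0, sent cp 0 → ok
  c3: data parity 1, sent cp 1 → ok
  c4: data parity 0, sent cp 0 → ok
Exactly one row (r1) and one column (c0) fail → the flipped bit is at their intersection.

row 1, column 0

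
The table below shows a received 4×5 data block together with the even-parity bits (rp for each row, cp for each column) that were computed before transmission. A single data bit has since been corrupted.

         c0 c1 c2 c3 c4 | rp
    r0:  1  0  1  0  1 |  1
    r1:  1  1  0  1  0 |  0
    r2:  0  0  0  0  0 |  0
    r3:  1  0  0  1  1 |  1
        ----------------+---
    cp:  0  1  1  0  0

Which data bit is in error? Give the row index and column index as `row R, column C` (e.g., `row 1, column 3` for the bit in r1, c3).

row 1, column 0

Recompute each row's even parity and compare to rp:
  r0: data parity 1, sent rp 1 → ok
  r1: data parity 1, sent rp 0 → mismatch
  r2: data parity 0, sent rp 0 → ok
  r3: data parity 1, sent rp 1 → ok
Recompute each column's even parity and compare to cp:
  c0: data parity 1, sent cp 0 → mismatch
  c1: data parity 1, sent cp 1 → ok
  c2: data parity 1, sent cp 1 → ok
  c3: data parity 0, sent cp 0 → ok
  c4: data parity 0, sent cp 0 → ok
Exactly one row (r1) and one column (c0) fail → the flipped bit is at their intersection.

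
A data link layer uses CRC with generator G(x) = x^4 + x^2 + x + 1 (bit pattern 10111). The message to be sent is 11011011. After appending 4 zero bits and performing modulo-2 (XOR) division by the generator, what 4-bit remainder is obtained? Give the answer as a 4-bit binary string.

0101

Append 4 zeros: 110110110000. Divide by 10111 (XOR where the leading bit is 1):
  pos 0: 11011 XOR 10111 = 01100
  pos 1: 11000 XOR 10111 = 01111
  pos 2: 11111 XOR 10111 = 01000
  pos 3: 10001 XOR 10111 = 00110
  pos 5: 11000 XOR 10111 = 01111
  pos 6: 11110 XOR 10111 = 01001
  pos 7: 10010 XOR 10111 = 00101
Remainder (last 4 bits) = 0101. This is the CRC / FCS.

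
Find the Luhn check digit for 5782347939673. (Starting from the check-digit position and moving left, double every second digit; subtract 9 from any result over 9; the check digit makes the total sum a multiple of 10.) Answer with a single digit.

Partial digits right→left: 3 7 6 9 3 9 7 4 3 2 8 7 5
Double every second digit counting from the check-digit position (so the 1st, 3rd, 5th, ... of the partial from the right).
  doubled (with −9 where >9): 6 3 6 5 6 7 1 → sum 34
  kept as-is: 7 9 9 4 2 7 → sum 38
Total = 34 + 38 = 72.
Check digit = (10 − (72 mod 10)) mod 10 = 8.

8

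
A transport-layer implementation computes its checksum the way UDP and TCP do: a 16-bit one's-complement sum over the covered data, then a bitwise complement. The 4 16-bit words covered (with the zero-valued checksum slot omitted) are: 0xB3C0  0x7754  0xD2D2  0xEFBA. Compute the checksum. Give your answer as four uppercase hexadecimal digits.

125D

One's-complement addition (fold any carry out of bit 15 back into bit 0):
  0xB3C0 + 0x7754 = 0x12B14 → wrap carry → 0x2B15
  0x2B15 + 0xD2D2 = 0x0FDE7
  0xFDE7 + 0xEFBA = 0x1EDA1 → wrap carry → 0xEDA2
One's-complement sum = 0xEDA2.
Checksum = ~0xEDA2 & 0xFFFF = 0x125D.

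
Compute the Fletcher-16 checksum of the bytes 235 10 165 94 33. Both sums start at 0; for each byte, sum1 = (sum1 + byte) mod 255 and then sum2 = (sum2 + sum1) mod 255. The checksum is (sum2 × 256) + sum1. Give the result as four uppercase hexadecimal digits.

921B

Running sums (mod 255):
  after byte 0 (235): sum1=235, sum2=235
  after byte 1 (10): sum1=245, sum2=225
  after byte 2 (165): sum1=155, sum2=125
  after byte 3 (94): sum1=249, sum2=119
  after byte 4 (33): sum1=27, sum2=146
Checksum = sum2·256 + sum1 = 146·256 + 27 = 37403 = 0x921B.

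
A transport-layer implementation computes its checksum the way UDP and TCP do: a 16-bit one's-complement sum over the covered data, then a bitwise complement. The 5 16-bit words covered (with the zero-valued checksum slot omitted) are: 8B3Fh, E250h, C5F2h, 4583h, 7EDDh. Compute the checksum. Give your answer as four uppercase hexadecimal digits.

One's-complement addition (fold any carry out of bit 15 back into bit 0):
  0x8B3F + 0xE250 = 0x16D8F → wrap carry → 0x6D90
  0x6D90 + 0xC5F2 = 0x13382 → wrap carry → 0x3383
  0x3383 + 0x4583 = 0x07906
  0x7906 + 0x7EDD = 0x0F7E3
One's-complement sum = 0xF7E3.
Checksum = ~0xF7E3 & 0xFFFF = 0x081C.

081C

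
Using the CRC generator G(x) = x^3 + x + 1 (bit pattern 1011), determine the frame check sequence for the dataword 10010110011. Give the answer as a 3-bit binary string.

000

Append 3 zeros: 10010110011000. Divide by 1011 (XOR where the leading bit is 1):
  pos 0: 1001 XOR 1011 = 0010
  pos 2: 1001 XOR 1011 = 0010
  pos 4: 1010 XOR 1011 = 0001
  pos 7: 1011 XOR 1011 = 0000
Remainder (last 3 bits) = 000. This is the CRC / FCS.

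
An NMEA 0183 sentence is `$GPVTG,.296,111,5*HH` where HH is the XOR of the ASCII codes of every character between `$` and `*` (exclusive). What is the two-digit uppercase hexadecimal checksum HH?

XOR the ASCII codes of the payload characters:
  'G' = 0x47 → acc = 0x47
  'P' = 0x50 → acc = 0x17
  'V' = 0x56 → acc = 0x41
  'T' = 0x54 → acc = 0x15
  'G' = 0x47 → acc = 0x52
  ',' = 0x2C → acc = 0x7E
  '.' = 0x2E → acc = 0x50
  '2' = 0x32 → acc = 0x62
  '9' = 0x39 → acc = 0x5B
  '6' = 0x36 → acc = 0x6D
  ',' = 0x2C → acc = 0x41
  '1' = 0x31 → acc = 0x70
  '1' = 0x31 → acc = 0x41
  '1' = 0x31 → acc = 0x70
  ',' = 0x2C → acc = 0x5C
  '5' = 0x35 → acc = 0x69
Checksum = 0x69.

69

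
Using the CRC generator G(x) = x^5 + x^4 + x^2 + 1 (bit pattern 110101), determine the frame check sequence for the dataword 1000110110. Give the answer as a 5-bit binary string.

10000

Append 5 zeros: 100011011000000. Divide by 110101 (XOR where the leading bit is 1):
  pos 0: 100011 XOR 110101 = 010110
  pos 1: 101100 XOR 110101 = 011001
  pos 2: 110011 XOR 110101 = 000110
  pos 5: 110100 XOR 110101 = 000001
Remainder (last 5 bits) = 10000. This is the CRC / FCS.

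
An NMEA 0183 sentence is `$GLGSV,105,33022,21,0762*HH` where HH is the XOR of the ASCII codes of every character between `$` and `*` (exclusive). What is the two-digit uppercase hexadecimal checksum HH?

XOR the ASCII codes of the payload characters:
  'G' = 0x47 → acc = 0x47
  'L' = 0x4C → acc = 0x0B
  'G' = 0x47 → acc = 0x4C
  'S' = 0x53 → acc = 0x1F
  'V' = 0x56 → acc = 0x49
  ',' = 0x2C → acc = 0x65
  '1' = 0x31 → acc = 0x54
  '0' = 0x30 → acc = 0x64
  '5' = 0x35 → acc = 0x51
  ',' = 0x2C → acc = 0x7D
  '3' = 0x33 → acc = 0x4E
  '3' = 0x33 → acc = 0x7D
  '0' = 0x30 → acc = 0x4D
  '2' = 0x32 → acc = 0x7F
  '2' = 0x32 → acc = 0x4D
  ',' = 0x2C → acc = 0x61
  '2' = 0x32 → acc = 0x53
  '1' = 0x31 → acc = 0x62
  ',' = 0x2C → acc = 0x4E
  '0' = 0x30 → acc = 0x7E
  '7' = 0x37 → acc = 0x49
  '6' = 0x36 → acc = 0x7F
  '2' = 0x32 → acc = 0x4D
Checksum = 0x4D.

4D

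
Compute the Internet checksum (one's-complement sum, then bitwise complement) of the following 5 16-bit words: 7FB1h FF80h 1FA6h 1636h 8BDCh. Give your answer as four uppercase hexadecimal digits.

BF14

One's-complement addition (fold any carry out of bit 15 back into bit 0):
  0x7FB1 + 0xFF80 = 0x17F31 → wrap carry → 0x7F32
  0x7F32 + 0x1FA6 = 0x09ED8
  0x9ED8 + 0x1636 = 0x0B50E
  0xB50E + 0x8BDC = 0x140EA → wrap carry → 0x40EB
One's-complement sum = 0x40EB.
Checksum = ~0x40EB & 0xFFFF = 0xBF14.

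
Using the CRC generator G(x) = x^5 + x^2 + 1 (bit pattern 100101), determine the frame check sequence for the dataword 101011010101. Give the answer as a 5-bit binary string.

00100

Append 5 zeros: 10101101010100000. Divide by 100101 (XOR where the leading bit is 1):
  pos 0: 101011 XOR 100101 = 001110
  pos 2: 111001 XOR 100101 = 011100
  pos 3: 111000 XOR 100101 = 011101
  pos 4: 111011 XOR 100101 = 011110
  pos 5: 111100 XOR 100101 = 011001
  pos 6: 110011 XOR 100101 = 010110
  pos 7: 101100 XOR 100101 = 001001
  pos 9: 100100 XOR 100101 = 000001
Remainder (last 5 bits) = 00100. This is the CRC / FCS.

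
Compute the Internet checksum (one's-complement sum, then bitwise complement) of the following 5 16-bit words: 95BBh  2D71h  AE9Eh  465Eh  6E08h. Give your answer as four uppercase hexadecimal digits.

One's-complement addition (fold any carry out of bit 15 back into bit 0):
  0x95BB + 0x2D71 = 0x0C32C
  0xC32C + 0xAE9E = 0x171CA → wrap carry → 0x71CB
  0x71CB + 0x465E = 0x0B829
  0xB829 + 0x6E08 = 0x12631 → wrap carry → 0x2632
One's-complement sum = 0x2632.
Checksum = ~0x2632 & 0xFFFF = 0xD9CD.

D9CD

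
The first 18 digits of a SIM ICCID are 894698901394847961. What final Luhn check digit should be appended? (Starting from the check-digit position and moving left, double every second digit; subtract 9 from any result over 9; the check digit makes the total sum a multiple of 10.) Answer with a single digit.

Partial digits right→left: 1 6 9 7 4 8 4 9 3 1 0 9 8 9 6 4 9 8
Double every second digit counting from the check-digit position (so the 1st, 3rd, 5th, ... of the partial from the right).
  doubled (with −9 where >9): 2 9 8 8 6 0 7 3 9 → sum 52
  kept as-is: 6 7 8 9 1 9 9 4 8 → sum 61
Total = 52 + 61 = 113.
Check digit = (10 − (113 mod 10)) mod 10 = 7.

7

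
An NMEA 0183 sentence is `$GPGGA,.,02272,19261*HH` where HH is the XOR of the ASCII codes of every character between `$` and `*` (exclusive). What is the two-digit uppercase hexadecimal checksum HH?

XOR the ASCII codes of the payload characters:
  'G' = 0x47 → acc = 0x47
  'P' = 0x50 → acc = 0x17
  'G' = 0x47 → acc = 0x50
  'G' = 0x47 → acc = 0x17
  'A' = 0x41 → acc = 0x56
  ',' = 0x2C → acc = 0x7A
  '.' = 0x2E → acc = 0x54
  ',' = 0x2C → acc = 0x78
  '0' = 0x30 → acc = 0x48
  '2' = 0x32 → acc = 0x7A
  '2' = 0x32 → acc = 0x48
  '7' = 0x37 → acc = 0x7F
  '2' = 0x32 → acc = 0x4D
  ',' = 0x2C → acc = 0x61
  '1' = 0x31 → acc = 0x50
  '9' = 0x39 → acc = 0x69
  '2' = 0x32 → acc = 0x5B
  '6' = 0x36 → acc = 0x6D
  '1' = 0x31 → acc = 0x5C
Checksum = 0x5C.

5C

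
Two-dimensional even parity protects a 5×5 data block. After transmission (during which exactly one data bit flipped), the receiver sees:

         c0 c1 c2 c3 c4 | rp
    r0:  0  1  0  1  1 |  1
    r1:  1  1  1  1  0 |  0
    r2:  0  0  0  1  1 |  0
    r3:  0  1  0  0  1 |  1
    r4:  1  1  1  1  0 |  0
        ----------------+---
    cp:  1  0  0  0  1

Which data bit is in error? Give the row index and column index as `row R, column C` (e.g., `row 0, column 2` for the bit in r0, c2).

row 3, column 0

Recompute each row's even parity and compare to rp:
  r0: data parity 1, sent rp 1 → ok
  r1: data parity 0, sent rp 0 → ok
  r2: data parity 0, sent rp 0 → ok
  r3: data parity 0, sent rp 1 → mismatch
  r4: data parity 0, sent rp 0 → ok
Recompute each column's even parity and compare to cp:
  c0: data parity 0, sent cp 1 → mismatch
  c1: data parity 0, sent cp 0 → ok
  c2: data parity 0, sent cp 0 → ok
  c3: data parity 0, sent cp 0 → ok
  c4: data parity 1, sent cp 1 → ok
Exactly one row (r3) and one column (c0) fail → the flipped bit is at their intersection.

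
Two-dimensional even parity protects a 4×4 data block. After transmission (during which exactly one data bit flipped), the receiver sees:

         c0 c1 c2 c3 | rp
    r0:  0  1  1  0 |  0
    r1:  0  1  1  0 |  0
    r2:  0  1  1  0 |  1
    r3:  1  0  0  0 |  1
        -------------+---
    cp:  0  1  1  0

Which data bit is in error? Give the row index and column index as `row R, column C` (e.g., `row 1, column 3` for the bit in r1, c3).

Recompute each row's even parity and compare to rp:
  r0: data parity 0, sent rp 0 → ok
  r1: data parity 0, sent rp 0 → ok
  r2: data parity 0, sent rp 1 → mismatch
  r3: data parity 1, sent rp 1 → ok
Recompute each column's even parity and compare to cp:
  c0: data parity 1, sent cp 0 → mismatch
  c1: data parity 1, sent cp 1 → ok
  c2: data parity 1, sent cp 1 → ok
  c3: data parity 0, sent cp 0 → ok
Exactly one row (r2) and one column (c0) fail → the flipped bit is at their intersection.

row 2, column 0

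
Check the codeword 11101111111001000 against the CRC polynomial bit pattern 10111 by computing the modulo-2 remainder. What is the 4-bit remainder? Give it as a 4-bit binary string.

0010

Modulo-2 division of 11101111111001000 by 10111:
  pos 0: 11101 XOR 10111 = 01010
  pos 1: 10101 XOR 10111 = 00010
  pos 4: 10111 XOR 10111 = 00000
  pos 9: 11001 XOR 10111 = 01110
  pos 10: 11100 XOR 10111 = 01011
  pos 11: 10110 XOR 10111 = 00001
Remainder = 0010 (nonzero — an error is detected).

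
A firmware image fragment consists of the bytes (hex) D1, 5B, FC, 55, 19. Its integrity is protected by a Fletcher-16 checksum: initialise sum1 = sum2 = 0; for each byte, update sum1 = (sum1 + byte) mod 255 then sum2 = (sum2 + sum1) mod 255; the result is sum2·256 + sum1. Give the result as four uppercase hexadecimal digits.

4198

Running sums (mod 255):
  after byte 0 (D1): sum1=209, sum2=209
  after byte 1 (5B): sum1=45, sum2=254
  after byte 2 (FC): sum1=42, sum2=41
  after byte 3 (55): sum1=127, sum2=168
  after byte 4 (19): sum1=152, sum2=65
Checksum = sum2·256 + sum1 = 65·256 + 152 = 16792 = 0x4198.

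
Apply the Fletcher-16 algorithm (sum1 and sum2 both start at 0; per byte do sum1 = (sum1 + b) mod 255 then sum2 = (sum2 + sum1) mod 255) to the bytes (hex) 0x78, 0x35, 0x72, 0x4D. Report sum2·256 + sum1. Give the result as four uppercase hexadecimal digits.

B36D

Running sums (mod 255):
  after byte 0 (0x78): sum1=120, sum2=120
  after byte 1 (0x35): sum1=173, sum2=38
  after byte 2 (0x72): sum1=32, sum2=70
  after byte 3 (0x4D): sum1=109, sum2=179
Checksum = sum2·256 + sum1 = 179·256 + 109 = 45933 = 0xB36D.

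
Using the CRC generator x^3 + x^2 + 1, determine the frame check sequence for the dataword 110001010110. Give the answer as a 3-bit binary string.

Append 3 zeros: 110001010110000. Divide by 1101 (XOR where the leading bit is 1):
  pos 0: 1100 XOR 1101 = 0001
  pos 3: 1010 XOR 1101 = 0111
  pos 4: 1111 XOR 1101 = 0010
  pos 6: 1001 XOR 1101 = 0100
  pos 7: 1001 XOR 1101 = 0100
  pos 8: 1000 XOR 1101 = 0101
  pos 9: 1010 XOR 1101 = 0111
  pos 10: 1110 XOR 1101 = 0011
Remainder (last 3 bits) = 110. This is the CRC / FCS.

110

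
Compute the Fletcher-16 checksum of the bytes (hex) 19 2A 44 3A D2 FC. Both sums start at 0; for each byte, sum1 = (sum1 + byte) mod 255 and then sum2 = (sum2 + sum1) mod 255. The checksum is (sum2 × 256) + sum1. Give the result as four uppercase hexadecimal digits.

Running sums (mod 255):
  after byte 0 (19): sum1=25, sum2=25
  after byte 1 (2A): sum1=67, sum2=92
  after byte 2 (44): sum1=135, sum2=227
  after byte 3 (3A): sum1=193, sum2=165
  after byte 4 (D2): sum1=148, sum2=58
  after byte 5 (FC): sum1=145, sum2=203
Checksum = sum2·256 + sum1 = 203·256 + 145 = 52113 = 0xCB91.

CB91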